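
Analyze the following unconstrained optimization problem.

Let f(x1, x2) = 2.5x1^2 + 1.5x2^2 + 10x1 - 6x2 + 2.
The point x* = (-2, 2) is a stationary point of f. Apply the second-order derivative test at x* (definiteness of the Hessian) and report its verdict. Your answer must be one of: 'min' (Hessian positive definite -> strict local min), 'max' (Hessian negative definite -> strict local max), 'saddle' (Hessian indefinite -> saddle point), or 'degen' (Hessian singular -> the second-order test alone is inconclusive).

Compute the Hessian H = grad^2 f:
  H = [[5, 0], [0, 3]]
Verify stationarity: grad f(x*) = H x* + g = (0, 0).
Eigenvalues of H: 3, 5.
Both eigenvalues > 0, so H is positive definite -> x* is a strict local min.

min


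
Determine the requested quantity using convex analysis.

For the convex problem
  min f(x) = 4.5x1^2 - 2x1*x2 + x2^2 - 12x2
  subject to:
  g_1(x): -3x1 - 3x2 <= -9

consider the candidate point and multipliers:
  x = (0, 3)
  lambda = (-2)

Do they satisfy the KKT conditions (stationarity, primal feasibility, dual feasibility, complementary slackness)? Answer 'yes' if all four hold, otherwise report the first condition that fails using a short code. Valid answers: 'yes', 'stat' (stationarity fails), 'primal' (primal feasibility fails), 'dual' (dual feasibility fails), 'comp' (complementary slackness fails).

Gradient of f: grad f(x) = Q x + c = (-6, -6)
Constraint values g_i(x) = a_i^T x - b_i:
  g_1((0, 3)) = 0
Stationarity residual: grad f(x) + sum_i lambda_i a_i = (0, 0)
  -> stationarity OK
Primal feasibility (all g_i <= 0): OK
Dual feasibility (all lambda_i >= 0): FAILS
Complementary slackness (lambda_i * g_i(x) = 0 for all i): OK

Verdict: the first failing condition is dual_feasibility -> dual.

dual


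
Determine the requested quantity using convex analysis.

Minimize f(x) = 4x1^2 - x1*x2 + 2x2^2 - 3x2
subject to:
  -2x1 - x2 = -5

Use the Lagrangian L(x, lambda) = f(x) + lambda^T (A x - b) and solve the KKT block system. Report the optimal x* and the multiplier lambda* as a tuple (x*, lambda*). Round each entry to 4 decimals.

Form the Lagrangian:
  L(x, lambda) = (1/2) x^T Q x + c^T x + lambda^T (A x - b)
Stationarity (grad_x L = 0): Q x + c + A^T lambda = 0.
Primal feasibility: A x = b.

This gives the KKT block system:
  [ Q   A^T ] [ x     ]   [-c ]
  [ A    0  ] [ lambda ] = [ b ]

Solving the linear system:
  x*      = (1.3929, 2.2143)
  lambda* = (4.4643)
  f(x*)   = 7.8393

x* = (1.3929, 2.2143), lambda* = (4.4643)


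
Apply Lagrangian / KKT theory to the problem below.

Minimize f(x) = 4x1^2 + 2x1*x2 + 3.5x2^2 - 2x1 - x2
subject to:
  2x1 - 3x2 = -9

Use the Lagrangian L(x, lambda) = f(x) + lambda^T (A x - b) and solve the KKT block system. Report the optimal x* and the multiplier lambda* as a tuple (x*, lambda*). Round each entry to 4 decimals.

Form the Lagrangian:
  L(x, lambda) = (1/2) x^T Q x + c^T x + lambda^T (A x - b)
Stationarity (grad_x L = 0): Q x + c + A^T lambda = 0.
Primal feasibility: A x = b.

This gives the KKT block system:
  [ Q   A^T ] [ x     ]   [-c ]
  [ A    0  ] [ lambda ] = [ b ]

Solving the linear system:
  x*      = (-1.2581, 2.1613)
  lambda* = (3.871)
  f(x*)   = 17.5968

x* = (-1.2581, 2.1613), lambda* = (3.871)


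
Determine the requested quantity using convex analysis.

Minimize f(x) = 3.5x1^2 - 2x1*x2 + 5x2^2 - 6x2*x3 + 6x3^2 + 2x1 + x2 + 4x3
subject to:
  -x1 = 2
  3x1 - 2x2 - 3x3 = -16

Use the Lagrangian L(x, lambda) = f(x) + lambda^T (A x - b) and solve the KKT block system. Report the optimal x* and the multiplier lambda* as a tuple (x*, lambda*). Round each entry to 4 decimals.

Form the Lagrangian:
  L(x, lambda) = (1/2) x^T Q x + c^T x + lambda^T (A x - b)
Stationarity (grad_x L = 0): Q x + c + A^T lambda = 0.
Primal feasibility: A x = b.

This gives the KKT block system:
  [ Q   A^T ] [ x     ]   [-c ]
  [ A    0  ] [ lambda ] = [ b ]

Solving the linear system:
  x*      = (-2, 1.9, 2.0667)
  lambda* = (1.6, 5.8)
  f(x*)   = 47.8833

x* = (-2, 1.9, 2.0667), lambda* = (1.6, 5.8)


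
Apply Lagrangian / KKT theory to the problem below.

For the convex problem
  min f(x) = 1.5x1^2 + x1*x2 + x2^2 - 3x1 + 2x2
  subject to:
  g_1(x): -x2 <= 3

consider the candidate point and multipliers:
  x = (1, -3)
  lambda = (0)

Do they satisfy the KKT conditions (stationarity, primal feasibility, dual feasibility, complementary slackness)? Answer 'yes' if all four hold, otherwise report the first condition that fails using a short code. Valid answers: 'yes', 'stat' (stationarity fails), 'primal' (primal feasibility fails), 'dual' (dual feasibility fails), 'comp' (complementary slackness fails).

Gradient of f: grad f(x) = Q x + c = (-3, -3)
Constraint values g_i(x) = a_i^T x - b_i:
  g_1((1, -3)) = 0
Stationarity residual: grad f(x) + sum_i lambda_i a_i = (-3, -3)
  -> stationarity FAILS
Primal feasibility (all g_i <= 0): OK
Dual feasibility (all lambda_i >= 0): OK
Complementary slackness (lambda_i * g_i(x) = 0 for all i): OK

Verdict: the first failing condition is stationarity -> stat.

stat


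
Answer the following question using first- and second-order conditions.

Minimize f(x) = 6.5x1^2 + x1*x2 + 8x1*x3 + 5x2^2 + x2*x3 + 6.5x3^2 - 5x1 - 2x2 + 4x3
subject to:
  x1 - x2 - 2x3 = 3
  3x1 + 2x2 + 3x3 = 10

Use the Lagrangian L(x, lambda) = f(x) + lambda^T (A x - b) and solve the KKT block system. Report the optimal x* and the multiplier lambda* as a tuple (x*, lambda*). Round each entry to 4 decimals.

Form the Lagrangian:
  L(x, lambda) = (1/2) x^T Q x + c^T x + lambda^T (A x - b)
Stationarity (grad_x L = 0): Q x + c + A^T lambda = 0.
Primal feasibility: A x = b.

This gives the KKT block system:
  [ Q   A^T ] [ x     ]   [-c ]
  [ A    0  ] [ lambda ] = [ b ]

Solving the linear system:
  x*      = (3.0598, 1.4616, -0.7009)
  lambda* = (-3.2679, -9.1214)
  f(x*)   = 39.996

x* = (3.0598, 1.4616, -0.7009), lambda* = (-3.2679, -9.1214)


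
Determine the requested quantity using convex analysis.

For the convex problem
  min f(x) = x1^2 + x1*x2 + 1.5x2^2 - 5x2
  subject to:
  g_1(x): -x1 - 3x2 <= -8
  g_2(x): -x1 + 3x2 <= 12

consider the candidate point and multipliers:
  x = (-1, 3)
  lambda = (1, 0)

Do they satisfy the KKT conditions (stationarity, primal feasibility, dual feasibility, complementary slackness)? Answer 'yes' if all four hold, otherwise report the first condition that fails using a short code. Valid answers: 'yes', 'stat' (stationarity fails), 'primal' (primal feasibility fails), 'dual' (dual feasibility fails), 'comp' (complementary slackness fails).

Gradient of f: grad f(x) = Q x + c = (1, 3)
Constraint values g_i(x) = a_i^T x - b_i:
  g_1((-1, 3)) = 0
  g_2((-1, 3)) = -2
Stationarity residual: grad f(x) + sum_i lambda_i a_i = (0, 0)
  -> stationarity OK
Primal feasibility (all g_i <= 0): OK
Dual feasibility (all lambda_i >= 0): OK
Complementary slackness (lambda_i * g_i(x) = 0 for all i): OK

Verdict: yes, KKT holds.

yes


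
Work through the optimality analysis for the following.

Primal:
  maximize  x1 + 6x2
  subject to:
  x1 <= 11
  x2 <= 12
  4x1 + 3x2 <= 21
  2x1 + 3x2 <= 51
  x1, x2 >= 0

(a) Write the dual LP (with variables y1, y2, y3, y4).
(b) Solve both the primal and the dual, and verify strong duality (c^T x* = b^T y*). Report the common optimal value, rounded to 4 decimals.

The standard primal-dual pair for 'max c^T x s.t. A x <= b, x >= 0' is:
  Dual:  min b^T y  s.t.  A^T y >= c,  y >= 0.

So the dual LP is:
  minimize  11y1 + 12y2 + 21y3 + 51y4
  subject to:
    y1 + 4y3 + 2y4 >= 1
    y2 + 3y3 + 3y4 >= 6
    y1, y2, y3, y4 >= 0

Solving the primal: x* = (0, 7).
  primal value c^T x* = 42.
Solving the dual: y* = (0, 0, 2, 0).
  dual value b^T y* = 42.
Strong duality: c^T x* = b^T y*. Confirmed.

42


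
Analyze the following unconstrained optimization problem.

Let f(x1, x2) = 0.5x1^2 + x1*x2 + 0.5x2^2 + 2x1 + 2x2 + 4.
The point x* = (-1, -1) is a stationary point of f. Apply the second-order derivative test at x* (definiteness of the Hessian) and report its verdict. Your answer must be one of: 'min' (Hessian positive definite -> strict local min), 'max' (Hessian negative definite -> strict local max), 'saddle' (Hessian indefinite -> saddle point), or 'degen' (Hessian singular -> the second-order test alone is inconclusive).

Compute the Hessian H = grad^2 f:
  H = [[1, 1], [1, 1]]
Verify stationarity: grad f(x*) = H x* + g = (0, 0).
Eigenvalues of H: 0, 2.
H has a zero eigenvalue (singular; positive semidefinite but not definite), so H is neither positive definite, negative definite, nor indefinite. The second-order test alone is inconclusive -> degen.
(Indeed, f is constant along the null direction of H through x*, so x* is not a strict local extremum.)

degen


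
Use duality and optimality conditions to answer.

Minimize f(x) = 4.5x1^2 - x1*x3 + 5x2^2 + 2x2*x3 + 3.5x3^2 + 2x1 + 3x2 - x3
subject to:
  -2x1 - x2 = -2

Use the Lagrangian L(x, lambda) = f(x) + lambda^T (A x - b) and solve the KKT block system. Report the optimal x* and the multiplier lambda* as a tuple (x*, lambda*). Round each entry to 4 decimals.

Form the Lagrangian:
  L(x, lambda) = (1/2) x^T Q x + c^T x + lambda^T (A x - b)
Stationarity (grad_x L = 0): Q x + c + A^T lambda = 0.
Primal feasibility: A x = b.

This gives the KKT block system:
  [ Q   A^T ] [ x     ]   [-c ]
  [ A    0  ] [ lambda ] = [ b ]

Solving the linear system:
  x*      = (0.9214, 0.1572, 0.2296)
  lambda* = (5.0314)
  f(x*)   = 6.0739

x* = (0.9214, 0.1572, 0.2296), lambda* = (5.0314)


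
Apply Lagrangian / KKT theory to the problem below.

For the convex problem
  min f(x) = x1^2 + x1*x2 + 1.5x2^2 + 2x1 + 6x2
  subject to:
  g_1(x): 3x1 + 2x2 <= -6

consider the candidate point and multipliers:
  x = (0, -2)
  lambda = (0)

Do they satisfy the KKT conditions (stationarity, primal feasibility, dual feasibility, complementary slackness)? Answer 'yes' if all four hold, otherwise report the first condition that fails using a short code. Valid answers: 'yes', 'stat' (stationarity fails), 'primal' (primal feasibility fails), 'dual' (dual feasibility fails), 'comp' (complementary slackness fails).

Gradient of f: grad f(x) = Q x + c = (0, 0)
Constraint values g_i(x) = a_i^T x - b_i:
  g_1((0, -2)) = 2
Stationarity residual: grad f(x) + sum_i lambda_i a_i = (0, 0)
  -> stationarity OK
Primal feasibility (all g_i <= 0): FAILS
Dual feasibility (all lambda_i >= 0): OK
Complementary slackness (lambda_i * g_i(x) = 0 for all i): OK

Verdict: the first failing condition is primal_feasibility -> primal.

primal


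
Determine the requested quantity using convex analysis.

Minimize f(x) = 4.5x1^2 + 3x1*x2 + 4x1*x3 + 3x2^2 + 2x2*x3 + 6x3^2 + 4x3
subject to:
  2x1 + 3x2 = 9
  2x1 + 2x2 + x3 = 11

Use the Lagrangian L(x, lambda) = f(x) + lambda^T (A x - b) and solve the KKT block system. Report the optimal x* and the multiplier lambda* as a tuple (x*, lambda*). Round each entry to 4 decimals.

Form the Lagrangian:
  L(x, lambda) = (1/2) x^T Q x + c^T x + lambda^T (A x - b)
Stationarity (grad_x L = 0): Q x + c + A^T lambda = 0.
Primal feasibility: A x = b.

This gives the KKT block system:
  [ Q   A^T ] [ x     ]   [-c ]
  [ A    0  ] [ lambda ] = [ b ]

Solving the linear system:
  x*      = (3.8471, 0.4353, 2.4353)
  lambda* = (26.6471, -49.4824)
  f(x*)   = 157.1118

x* = (3.8471, 0.4353, 2.4353), lambda* = (26.6471, -49.4824)


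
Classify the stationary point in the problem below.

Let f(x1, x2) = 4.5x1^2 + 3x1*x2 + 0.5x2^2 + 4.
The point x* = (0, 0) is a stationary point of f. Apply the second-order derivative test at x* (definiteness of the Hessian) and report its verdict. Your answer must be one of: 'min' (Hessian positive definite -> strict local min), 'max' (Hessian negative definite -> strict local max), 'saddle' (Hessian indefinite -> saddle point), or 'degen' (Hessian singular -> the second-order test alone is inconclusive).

Compute the Hessian H = grad^2 f:
  H = [[9, 3], [3, 1]]
Verify stationarity: grad f(x*) = H x* + g = (0, 0).
Eigenvalues of H: 0, 10.
H has a zero eigenvalue (singular; positive semidefinite but not definite), so H is neither positive definite, negative definite, nor indefinite. The second-order test alone is inconclusive -> degen.
(Indeed, f is constant along the null direction of H through x*, so x* is not a strict local extremum.)

degen


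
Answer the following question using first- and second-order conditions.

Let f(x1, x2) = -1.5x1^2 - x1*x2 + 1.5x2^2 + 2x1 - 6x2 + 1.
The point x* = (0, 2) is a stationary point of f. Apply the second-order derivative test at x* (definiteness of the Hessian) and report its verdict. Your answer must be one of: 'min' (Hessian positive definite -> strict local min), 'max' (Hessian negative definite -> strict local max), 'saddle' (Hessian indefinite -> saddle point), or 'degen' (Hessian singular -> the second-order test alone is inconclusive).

Compute the Hessian H = grad^2 f:
  H = [[-3, -1], [-1, 3]]
Verify stationarity: grad f(x*) = H x* + g = (0, 0).
Eigenvalues of H: -3.1623, 3.1623.
Eigenvalues have mixed signs, so H is indefinite -> x* is a saddle point.

saddle


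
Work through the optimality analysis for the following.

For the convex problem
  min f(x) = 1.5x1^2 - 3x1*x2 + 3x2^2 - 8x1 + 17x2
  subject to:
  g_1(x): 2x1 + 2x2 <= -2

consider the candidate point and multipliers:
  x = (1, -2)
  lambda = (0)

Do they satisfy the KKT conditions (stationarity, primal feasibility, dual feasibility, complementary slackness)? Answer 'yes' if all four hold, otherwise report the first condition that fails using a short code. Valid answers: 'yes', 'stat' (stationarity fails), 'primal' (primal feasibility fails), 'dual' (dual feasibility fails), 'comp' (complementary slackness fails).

Gradient of f: grad f(x) = Q x + c = (1, 2)
Constraint values g_i(x) = a_i^T x - b_i:
  g_1((1, -2)) = 0
Stationarity residual: grad f(x) + sum_i lambda_i a_i = (1, 2)
  -> stationarity FAILS
Primal feasibility (all g_i <= 0): OK
Dual feasibility (all lambda_i >= 0): OK
Complementary slackness (lambda_i * g_i(x) = 0 for all i): OK

Verdict: the first failing condition is stationarity -> stat.

stat


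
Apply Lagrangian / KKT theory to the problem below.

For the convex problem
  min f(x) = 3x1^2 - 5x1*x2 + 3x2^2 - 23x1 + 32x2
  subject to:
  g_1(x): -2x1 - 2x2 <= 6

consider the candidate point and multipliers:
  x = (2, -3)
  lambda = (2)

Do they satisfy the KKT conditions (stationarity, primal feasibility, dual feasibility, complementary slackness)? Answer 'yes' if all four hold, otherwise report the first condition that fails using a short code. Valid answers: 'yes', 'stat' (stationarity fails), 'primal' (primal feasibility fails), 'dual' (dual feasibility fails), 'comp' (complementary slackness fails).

Gradient of f: grad f(x) = Q x + c = (4, 4)
Constraint values g_i(x) = a_i^T x - b_i:
  g_1((2, -3)) = -4
Stationarity residual: grad f(x) + sum_i lambda_i a_i = (0, 0)
  -> stationarity OK
Primal feasibility (all g_i <= 0): OK
Dual feasibility (all lambda_i >= 0): OK
Complementary slackness (lambda_i * g_i(x) = 0 for all i): FAILS

Verdict: the first failing condition is complementary_slackness -> comp.

comp


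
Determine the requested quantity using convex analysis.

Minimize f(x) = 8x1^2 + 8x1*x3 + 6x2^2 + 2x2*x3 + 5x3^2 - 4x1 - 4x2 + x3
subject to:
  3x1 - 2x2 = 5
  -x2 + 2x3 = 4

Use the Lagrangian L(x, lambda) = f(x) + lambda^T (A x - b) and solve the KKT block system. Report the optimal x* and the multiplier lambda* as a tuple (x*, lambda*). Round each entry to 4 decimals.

Form the Lagrangian:
  L(x, lambda) = (1/2) x^T Q x + c^T x + lambda^T (A x - b)
Stationarity (grad_x L = 0): Q x + c + A^T lambda = 0.
Primal feasibility: A x = b.

This gives the KKT block system:
  [ Q   A^T ] [ x     ]   [-c ]
  [ A    0  ] [ lambda ] = [ b ]

Solving the linear system:
  x*      = (0.6775, -1.4837, 1.2582)
  lambda* = (-5.6353, -8.0173)
  f(x*)   = 32.3642

x* = (0.6775, -1.4837, 1.2582), lambda* = (-5.6353, -8.0173)


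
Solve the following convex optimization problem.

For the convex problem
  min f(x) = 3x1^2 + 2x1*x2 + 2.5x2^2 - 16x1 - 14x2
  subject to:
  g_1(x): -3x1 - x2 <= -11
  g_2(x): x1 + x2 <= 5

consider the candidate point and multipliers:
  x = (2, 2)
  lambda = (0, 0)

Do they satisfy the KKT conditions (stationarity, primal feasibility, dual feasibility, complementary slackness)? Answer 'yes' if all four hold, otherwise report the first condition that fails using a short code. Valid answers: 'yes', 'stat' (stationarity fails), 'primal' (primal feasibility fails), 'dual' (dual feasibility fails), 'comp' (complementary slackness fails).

Gradient of f: grad f(x) = Q x + c = (0, 0)
Constraint values g_i(x) = a_i^T x - b_i:
  g_1((2, 2)) = 3
  g_2((2, 2)) = -1
Stationarity residual: grad f(x) + sum_i lambda_i a_i = (0, 0)
  -> stationarity OK
Primal feasibility (all g_i <= 0): FAILS
Dual feasibility (all lambda_i >= 0): OK
Complementary slackness (lambda_i * g_i(x) = 0 for all i): OK

Verdict: the first failing condition is primal_feasibility -> primal.

primal


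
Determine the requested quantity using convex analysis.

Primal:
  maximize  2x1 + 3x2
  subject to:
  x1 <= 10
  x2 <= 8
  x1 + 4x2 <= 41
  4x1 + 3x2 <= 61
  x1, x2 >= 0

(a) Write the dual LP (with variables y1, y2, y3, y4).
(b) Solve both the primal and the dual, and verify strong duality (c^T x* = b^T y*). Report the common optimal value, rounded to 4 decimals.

The standard primal-dual pair for 'max c^T x s.t. A x <= b, x >= 0' is:
  Dual:  min b^T y  s.t.  A^T y >= c,  y >= 0.

So the dual LP is:
  minimize  10y1 + 8y2 + 41y3 + 61y4
  subject to:
    y1 + y3 + 4y4 >= 2
    y2 + 4y3 + 3y4 >= 3
    y1, y2, y3, y4 >= 0

Solving the primal: x* = (9.3077, 7.9231).
  primal value c^T x* = 42.3846.
Solving the dual: y* = (0, 0, 0.4615, 0.3846).
  dual value b^T y* = 42.3846.
Strong duality: c^T x* = b^T y*. Confirmed.

42.3846


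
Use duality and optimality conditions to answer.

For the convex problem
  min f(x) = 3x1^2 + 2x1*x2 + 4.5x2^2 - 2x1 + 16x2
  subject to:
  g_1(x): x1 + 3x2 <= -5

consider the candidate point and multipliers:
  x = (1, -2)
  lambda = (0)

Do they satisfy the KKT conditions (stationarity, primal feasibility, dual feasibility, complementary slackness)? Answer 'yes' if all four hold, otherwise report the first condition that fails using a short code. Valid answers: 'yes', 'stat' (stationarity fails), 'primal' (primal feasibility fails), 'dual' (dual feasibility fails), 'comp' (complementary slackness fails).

Gradient of f: grad f(x) = Q x + c = (0, 0)
Constraint values g_i(x) = a_i^T x - b_i:
  g_1((1, -2)) = 0
Stationarity residual: grad f(x) + sum_i lambda_i a_i = (0, 0)
  -> stationarity OK
Primal feasibility (all g_i <= 0): OK
Dual feasibility (all lambda_i >= 0): OK
Complementary slackness (lambda_i * g_i(x) = 0 for all i): OK

Verdict: yes, KKT holds.

yes


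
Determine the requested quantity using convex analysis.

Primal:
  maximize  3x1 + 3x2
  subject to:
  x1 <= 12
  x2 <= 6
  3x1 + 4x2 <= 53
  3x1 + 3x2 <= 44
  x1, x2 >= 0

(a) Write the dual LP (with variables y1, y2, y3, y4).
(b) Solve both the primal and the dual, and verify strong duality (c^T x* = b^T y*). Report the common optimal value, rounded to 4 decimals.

The standard primal-dual pair for 'max c^T x s.t. A x <= b, x >= 0' is:
  Dual:  min b^T y  s.t.  A^T y >= c,  y >= 0.

So the dual LP is:
  minimize  12y1 + 6y2 + 53y3 + 44y4
  subject to:
    y1 + 3y3 + 3y4 >= 3
    y2 + 4y3 + 3y4 >= 3
    y1, y2, y3, y4 >= 0

Solving the primal: x* = (12, 2.6667).
  primal value c^T x* = 44.
Solving the dual: y* = (0, 0, 0, 1).
  dual value b^T y* = 44.
Strong duality: c^T x* = b^T y*. Confirmed.

44


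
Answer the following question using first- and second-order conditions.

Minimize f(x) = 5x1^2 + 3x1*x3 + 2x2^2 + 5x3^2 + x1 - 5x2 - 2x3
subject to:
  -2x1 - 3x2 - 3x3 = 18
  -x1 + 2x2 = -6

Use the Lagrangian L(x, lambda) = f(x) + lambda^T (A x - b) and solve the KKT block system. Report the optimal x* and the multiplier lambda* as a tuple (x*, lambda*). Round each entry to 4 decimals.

Form the Lagrangian:
  L(x, lambda) = (1/2) x^T Q x + c^T x + lambda^T (A x - b)
Stationarity (grad_x L = 0): Q x + c + A^T lambda = 0.
Primal feasibility: A x = b.

This gives the KKT block system:
  [ Q   A^T ] [ x     ]   [-c ]
  [ A    0  ] [ lambda ] = [ b ]

Solving the linear system:
  x*      = (-1.183, -3.5915, -1.6199)
  lambda* = (-7.2492, -1.1909)
  f(x*)   = 71.6774

x* = (-1.183, -3.5915, -1.6199), lambda* = (-7.2492, -1.1909)


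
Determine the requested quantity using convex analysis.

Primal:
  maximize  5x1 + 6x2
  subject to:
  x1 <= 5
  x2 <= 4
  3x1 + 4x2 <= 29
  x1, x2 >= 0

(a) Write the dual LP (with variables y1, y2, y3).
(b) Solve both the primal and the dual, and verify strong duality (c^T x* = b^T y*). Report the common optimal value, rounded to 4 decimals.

The standard primal-dual pair for 'max c^T x s.t. A x <= b, x >= 0' is:
  Dual:  min b^T y  s.t.  A^T y >= c,  y >= 0.

So the dual LP is:
  minimize  5y1 + 4y2 + 29y3
  subject to:
    y1 + 3y3 >= 5
    y2 + 4y3 >= 6
    y1, y2, y3 >= 0

Solving the primal: x* = (5, 3.5).
  primal value c^T x* = 46.
Solving the dual: y* = (0.5, 0, 1.5).
  dual value b^T y* = 46.
Strong duality: c^T x* = b^T y*. Confirmed.

46


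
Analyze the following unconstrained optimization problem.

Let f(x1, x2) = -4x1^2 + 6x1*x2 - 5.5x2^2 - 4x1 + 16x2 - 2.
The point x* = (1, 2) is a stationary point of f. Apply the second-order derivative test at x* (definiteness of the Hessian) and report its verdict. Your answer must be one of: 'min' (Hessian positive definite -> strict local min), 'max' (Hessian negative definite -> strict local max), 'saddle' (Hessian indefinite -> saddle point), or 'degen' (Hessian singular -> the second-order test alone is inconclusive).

Compute the Hessian H = grad^2 f:
  H = [[-8, 6], [6, -11]]
Verify stationarity: grad f(x*) = H x* + g = (0, 0).
Eigenvalues of H: -15.6847, -3.3153.
Both eigenvalues < 0, so H is negative definite -> x* is a strict local max.

max


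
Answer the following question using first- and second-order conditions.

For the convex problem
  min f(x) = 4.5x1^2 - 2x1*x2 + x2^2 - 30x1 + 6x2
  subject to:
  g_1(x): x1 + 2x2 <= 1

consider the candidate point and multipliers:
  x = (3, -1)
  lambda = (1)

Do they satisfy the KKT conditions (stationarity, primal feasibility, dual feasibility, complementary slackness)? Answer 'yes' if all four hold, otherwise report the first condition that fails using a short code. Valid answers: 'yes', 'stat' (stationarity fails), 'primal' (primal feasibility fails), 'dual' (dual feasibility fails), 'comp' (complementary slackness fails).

Gradient of f: grad f(x) = Q x + c = (-1, -2)
Constraint values g_i(x) = a_i^T x - b_i:
  g_1((3, -1)) = 0
Stationarity residual: grad f(x) + sum_i lambda_i a_i = (0, 0)
  -> stationarity OK
Primal feasibility (all g_i <= 0): OK
Dual feasibility (all lambda_i >= 0): OK
Complementary slackness (lambda_i * g_i(x) = 0 for all i): OK

Verdict: yes, KKT holds.

yes


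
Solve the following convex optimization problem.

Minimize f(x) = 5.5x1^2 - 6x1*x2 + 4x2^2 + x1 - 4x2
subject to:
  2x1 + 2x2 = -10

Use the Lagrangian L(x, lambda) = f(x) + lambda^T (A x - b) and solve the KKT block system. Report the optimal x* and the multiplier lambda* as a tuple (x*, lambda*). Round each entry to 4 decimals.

Form the Lagrangian:
  L(x, lambda) = (1/2) x^T Q x + c^T x + lambda^T (A x - b)
Stationarity (grad_x L = 0): Q x + c + A^T lambda = 0.
Primal feasibility: A x = b.

This gives the KKT block system:
  [ Q   A^T ] [ x     ]   [-c ]
  [ A    0  ] [ lambda ] = [ b ]

Solving the linear system:
  x*      = (-2.4194, -2.5806)
  lambda* = (5.0645)
  f(x*)   = 29.2742

x* = (-2.4194, -2.5806), lambda* = (5.0645)


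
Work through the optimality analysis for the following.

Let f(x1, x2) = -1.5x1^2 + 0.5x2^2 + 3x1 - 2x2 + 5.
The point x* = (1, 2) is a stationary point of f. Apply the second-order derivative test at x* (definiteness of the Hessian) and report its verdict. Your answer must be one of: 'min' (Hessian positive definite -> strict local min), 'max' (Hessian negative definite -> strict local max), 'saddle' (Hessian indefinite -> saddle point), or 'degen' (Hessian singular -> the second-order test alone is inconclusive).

Compute the Hessian H = grad^2 f:
  H = [[-3, 0], [0, 1]]
Verify stationarity: grad f(x*) = H x* + g = (0, 0).
Eigenvalues of H: -3, 1.
Eigenvalues have mixed signs, so H is indefinite -> x* is a saddle point.

saddle


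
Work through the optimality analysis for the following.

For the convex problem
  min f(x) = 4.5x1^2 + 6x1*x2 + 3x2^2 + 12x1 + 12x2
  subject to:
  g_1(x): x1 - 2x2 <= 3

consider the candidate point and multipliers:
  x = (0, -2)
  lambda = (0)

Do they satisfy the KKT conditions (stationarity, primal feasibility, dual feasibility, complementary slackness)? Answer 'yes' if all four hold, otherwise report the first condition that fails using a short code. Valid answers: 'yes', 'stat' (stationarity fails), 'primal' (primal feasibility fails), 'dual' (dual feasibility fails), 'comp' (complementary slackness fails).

Gradient of f: grad f(x) = Q x + c = (0, 0)
Constraint values g_i(x) = a_i^T x - b_i:
  g_1((0, -2)) = 1
Stationarity residual: grad f(x) + sum_i lambda_i a_i = (0, 0)
  -> stationarity OK
Primal feasibility (all g_i <= 0): FAILS
Dual feasibility (all lambda_i >= 0): OK
Complementary slackness (lambda_i * g_i(x) = 0 for all i): OK

Verdict: the first failing condition is primal_feasibility -> primal.

primal


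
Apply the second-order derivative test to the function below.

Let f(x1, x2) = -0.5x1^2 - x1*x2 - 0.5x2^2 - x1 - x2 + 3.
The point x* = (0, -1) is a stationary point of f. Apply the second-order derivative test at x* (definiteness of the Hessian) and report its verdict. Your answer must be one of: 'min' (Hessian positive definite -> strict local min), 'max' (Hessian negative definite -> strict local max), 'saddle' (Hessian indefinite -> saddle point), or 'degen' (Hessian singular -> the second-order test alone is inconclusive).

Compute the Hessian H = grad^2 f:
  H = [[-1, -1], [-1, -1]]
Verify stationarity: grad f(x*) = H x* + g = (0, 0).
Eigenvalues of H: -2, 0.
H has a zero eigenvalue (singular; negative semidefinite but not definite), so H is neither positive definite, negative definite, nor indefinite. The second-order test alone is inconclusive -> degen.
(Indeed, f is constant along the null direction of H through x*, so x* is not a strict local extremum.)

degen


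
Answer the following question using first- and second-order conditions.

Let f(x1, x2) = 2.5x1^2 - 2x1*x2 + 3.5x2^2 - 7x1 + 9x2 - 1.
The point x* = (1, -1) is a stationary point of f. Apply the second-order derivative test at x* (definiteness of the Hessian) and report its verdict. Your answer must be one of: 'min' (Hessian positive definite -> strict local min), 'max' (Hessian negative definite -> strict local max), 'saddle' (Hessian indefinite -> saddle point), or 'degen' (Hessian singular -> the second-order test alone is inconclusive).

Compute the Hessian H = grad^2 f:
  H = [[5, -2], [-2, 7]]
Verify stationarity: grad f(x*) = H x* + g = (0, 0).
Eigenvalues of H: 3.7639, 8.2361.
Both eigenvalues > 0, so H is positive definite -> x* is a strict local min.

min


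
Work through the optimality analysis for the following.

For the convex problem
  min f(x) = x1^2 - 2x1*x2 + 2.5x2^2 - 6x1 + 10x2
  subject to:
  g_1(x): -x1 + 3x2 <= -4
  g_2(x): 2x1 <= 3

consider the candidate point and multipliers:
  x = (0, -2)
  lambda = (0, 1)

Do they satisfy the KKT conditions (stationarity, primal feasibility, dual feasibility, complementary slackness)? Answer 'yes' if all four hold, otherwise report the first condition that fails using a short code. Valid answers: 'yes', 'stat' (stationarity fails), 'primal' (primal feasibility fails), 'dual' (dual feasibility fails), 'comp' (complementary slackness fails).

Gradient of f: grad f(x) = Q x + c = (-2, 0)
Constraint values g_i(x) = a_i^T x - b_i:
  g_1((0, -2)) = -2
  g_2((0, -2)) = -3
Stationarity residual: grad f(x) + sum_i lambda_i a_i = (0, 0)
  -> stationarity OK
Primal feasibility (all g_i <= 0): OK
Dual feasibility (all lambda_i >= 0): OK
Complementary slackness (lambda_i * g_i(x) = 0 for all i): FAILS

Verdict: the first failing condition is complementary_slackness -> comp.

comp


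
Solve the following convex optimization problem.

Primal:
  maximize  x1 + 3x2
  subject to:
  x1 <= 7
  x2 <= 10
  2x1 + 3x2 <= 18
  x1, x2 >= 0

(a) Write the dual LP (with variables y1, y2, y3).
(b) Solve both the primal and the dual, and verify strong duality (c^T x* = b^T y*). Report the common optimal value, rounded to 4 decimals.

The standard primal-dual pair for 'max c^T x s.t. A x <= b, x >= 0' is:
  Dual:  min b^T y  s.t.  A^T y >= c,  y >= 0.

So the dual LP is:
  minimize  7y1 + 10y2 + 18y3
  subject to:
    y1 + 2y3 >= 1
    y2 + 3y3 >= 3
    y1, y2, y3 >= 0

Solving the primal: x* = (0, 6).
  primal value c^T x* = 18.
Solving the dual: y* = (0, 0, 1).
  dual value b^T y* = 18.
Strong duality: c^T x* = b^T y*. Confirmed.

18


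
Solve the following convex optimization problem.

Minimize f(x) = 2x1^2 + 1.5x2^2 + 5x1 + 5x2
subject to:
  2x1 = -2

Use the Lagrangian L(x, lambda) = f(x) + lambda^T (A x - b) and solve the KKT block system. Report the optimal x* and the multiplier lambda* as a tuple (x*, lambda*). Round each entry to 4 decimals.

Form the Lagrangian:
  L(x, lambda) = (1/2) x^T Q x + c^T x + lambda^T (A x - b)
Stationarity (grad_x L = 0): Q x + c + A^T lambda = 0.
Primal feasibility: A x = b.

This gives the KKT block system:
  [ Q   A^T ] [ x     ]   [-c ]
  [ A    0  ] [ lambda ] = [ b ]

Solving the linear system:
  x*      = (-1, -1.6667)
  lambda* = (-0.5)
  f(x*)   = -7.1667

x* = (-1, -1.6667), lambda* = (-0.5)


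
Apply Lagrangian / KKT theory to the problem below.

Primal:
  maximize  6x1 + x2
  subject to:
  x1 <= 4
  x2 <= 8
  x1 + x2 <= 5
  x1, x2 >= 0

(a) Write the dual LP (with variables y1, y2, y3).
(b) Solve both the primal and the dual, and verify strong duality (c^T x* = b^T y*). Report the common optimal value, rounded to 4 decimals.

The standard primal-dual pair for 'max c^T x s.t. A x <= b, x >= 0' is:
  Dual:  min b^T y  s.t.  A^T y >= c,  y >= 0.

So the dual LP is:
  minimize  4y1 + 8y2 + 5y3
  subject to:
    y1 + y3 >= 6
    y2 + y3 >= 1
    y1, y2, y3 >= 0

Solving the primal: x* = (4, 1).
  primal value c^T x* = 25.
Solving the dual: y* = (5, 0, 1).
  dual value b^T y* = 25.
Strong duality: c^T x* = b^T y*. Confirmed.

25


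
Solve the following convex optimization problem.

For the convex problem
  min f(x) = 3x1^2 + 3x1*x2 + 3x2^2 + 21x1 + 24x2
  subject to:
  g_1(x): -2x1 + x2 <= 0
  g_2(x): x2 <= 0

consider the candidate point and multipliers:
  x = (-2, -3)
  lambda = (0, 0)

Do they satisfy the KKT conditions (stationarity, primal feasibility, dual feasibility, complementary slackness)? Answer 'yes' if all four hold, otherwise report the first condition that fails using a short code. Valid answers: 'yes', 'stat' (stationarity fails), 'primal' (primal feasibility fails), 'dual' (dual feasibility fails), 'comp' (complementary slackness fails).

Gradient of f: grad f(x) = Q x + c = (0, 0)
Constraint values g_i(x) = a_i^T x - b_i:
  g_1((-2, -3)) = 1
  g_2((-2, -3)) = -3
Stationarity residual: grad f(x) + sum_i lambda_i a_i = (0, 0)
  -> stationarity OK
Primal feasibility (all g_i <= 0): FAILS
Dual feasibility (all lambda_i >= 0): OK
Complementary slackness (lambda_i * g_i(x) = 0 for all i): OK

Verdict: the first failing condition is primal_feasibility -> primal.

primal


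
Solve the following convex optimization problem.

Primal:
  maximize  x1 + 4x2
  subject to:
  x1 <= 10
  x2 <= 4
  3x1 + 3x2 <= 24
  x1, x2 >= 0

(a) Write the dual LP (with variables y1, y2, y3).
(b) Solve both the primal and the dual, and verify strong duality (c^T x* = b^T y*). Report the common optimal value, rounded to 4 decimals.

The standard primal-dual pair for 'max c^T x s.t. A x <= b, x >= 0' is:
  Dual:  min b^T y  s.t.  A^T y >= c,  y >= 0.

So the dual LP is:
  minimize  10y1 + 4y2 + 24y3
  subject to:
    y1 + 3y3 >= 1
    y2 + 3y3 >= 4
    y1, y2, y3 >= 0

Solving the primal: x* = (4, 4).
  primal value c^T x* = 20.
Solving the dual: y* = (0, 3, 0.3333).
  dual value b^T y* = 20.
Strong duality: c^T x* = b^T y*. Confirmed.

20


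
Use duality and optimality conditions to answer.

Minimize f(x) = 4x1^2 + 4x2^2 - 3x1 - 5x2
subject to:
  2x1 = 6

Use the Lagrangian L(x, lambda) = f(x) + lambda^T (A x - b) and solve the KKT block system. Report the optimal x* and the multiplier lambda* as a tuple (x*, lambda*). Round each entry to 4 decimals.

Form the Lagrangian:
  L(x, lambda) = (1/2) x^T Q x + c^T x + lambda^T (A x - b)
Stationarity (grad_x L = 0): Q x + c + A^T lambda = 0.
Primal feasibility: A x = b.

This gives the KKT block system:
  [ Q   A^T ] [ x     ]   [-c ]
  [ A    0  ] [ lambda ] = [ b ]

Solving the linear system:
  x*      = (3, 0.625)
  lambda* = (-10.5)
  f(x*)   = 25.4375

x* = (3, 0.625), lambda* = (-10.5)


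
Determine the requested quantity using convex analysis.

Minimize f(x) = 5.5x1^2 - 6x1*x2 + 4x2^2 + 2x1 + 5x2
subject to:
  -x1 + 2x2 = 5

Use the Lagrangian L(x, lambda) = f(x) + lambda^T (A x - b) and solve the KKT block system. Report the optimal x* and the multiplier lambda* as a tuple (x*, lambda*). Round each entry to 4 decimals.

Form the Lagrangian:
  L(x, lambda) = (1/2) x^T Q x + c^T x + lambda^T (A x - b)
Stationarity (grad_x L = 0): Q x + c + A^T lambda = 0.
Primal feasibility: A x = b.

This gives the KKT block system:
  [ Q   A^T ] [ x     ]   [-c ]
  [ A    0  ] [ lambda ] = [ b ]

Solving the linear system:
  x*      = (0.0714, 2.5357)
  lambda* = (-12.4286)
  f(x*)   = 37.4821

x* = (0.0714, 2.5357), lambda* = (-12.4286)


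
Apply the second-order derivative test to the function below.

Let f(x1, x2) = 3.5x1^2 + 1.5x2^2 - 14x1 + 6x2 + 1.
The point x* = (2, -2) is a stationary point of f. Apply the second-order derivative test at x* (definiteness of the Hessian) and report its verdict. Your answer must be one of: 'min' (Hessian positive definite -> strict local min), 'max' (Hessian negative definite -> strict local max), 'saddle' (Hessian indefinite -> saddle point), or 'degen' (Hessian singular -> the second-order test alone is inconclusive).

Compute the Hessian H = grad^2 f:
  H = [[7, 0], [0, 3]]
Verify stationarity: grad f(x*) = H x* + g = (0, 0).
Eigenvalues of H: 3, 7.
Both eigenvalues > 0, so H is positive definite -> x* is a strict local min.

min


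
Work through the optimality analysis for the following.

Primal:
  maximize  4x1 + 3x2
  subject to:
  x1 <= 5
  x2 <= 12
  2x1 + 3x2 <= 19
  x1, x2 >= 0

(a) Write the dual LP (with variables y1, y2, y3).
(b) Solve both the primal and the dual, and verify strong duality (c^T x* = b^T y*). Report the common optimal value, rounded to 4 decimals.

The standard primal-dual pair for 'max c^T x s.t. A x <= b, x >= 0' is:
  Dual:  min b^T y  s.t.  A^T y >= c,  y >= 0.

So the dual LP is:
  minimize  5y1 + 12y2 + 19y3
  subject to:
    y1 + 2y3 >= 4
    y2 + 3y3 >= 3
    y1, y2, y3 >= 0

Solving the primal: x* = (5, 3).
  primal value c^T x* = 29.
Solving the dual: y* = (2, 0, 1).
  dual value b^T y* = 29.
Strong duality: c^T x* = b^T y*. Confirmed.

29


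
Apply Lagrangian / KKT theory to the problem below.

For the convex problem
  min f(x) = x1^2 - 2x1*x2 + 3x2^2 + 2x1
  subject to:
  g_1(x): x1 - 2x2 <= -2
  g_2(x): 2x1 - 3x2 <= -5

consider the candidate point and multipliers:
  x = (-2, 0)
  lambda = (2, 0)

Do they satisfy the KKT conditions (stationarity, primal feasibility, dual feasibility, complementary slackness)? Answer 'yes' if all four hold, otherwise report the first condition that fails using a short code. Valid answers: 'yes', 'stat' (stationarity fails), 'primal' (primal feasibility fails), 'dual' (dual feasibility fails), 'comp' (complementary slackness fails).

Gradient of f: grad f(x) = Q x + c = (-2, 4)
Constraint values g_i(x) = a_i^T x - b_i:
  g_1((-2, 0)) = 0
  g_2((-2, 0)) = 1
Stationarity residual: grad f(x) + sum_i lambda_i a_i = (0, 0)
  -> stationarity OK
Primal feasibility (all g_i <= 0): FAILS
Dual feasibility (all lambda_i >= 0): OK
Complementary slackness (lambda_i * g_i(x) = 0 for all i): OK

Verdict: the first failing condition is primal_feasibility -> primal.

primal


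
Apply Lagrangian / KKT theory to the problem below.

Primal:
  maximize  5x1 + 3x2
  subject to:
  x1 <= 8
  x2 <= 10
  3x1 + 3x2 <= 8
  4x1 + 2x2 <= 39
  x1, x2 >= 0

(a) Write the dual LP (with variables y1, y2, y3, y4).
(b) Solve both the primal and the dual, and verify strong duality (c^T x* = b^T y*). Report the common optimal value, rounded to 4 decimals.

The standard primal-dual pair for 'max c^T x s.t. A x <= b, x >= 0' is:
  Dual:  min b^T y  s.t.  A^T y >= c,  y >= 0.

So the dual LP is:
  minimize  8y1 + 10y2 + 8y3 + 39y4
  subject to:
    y1 + 3y3 + 4y4 >= 5
    y2 + 3y3 + 2y4 >= 3
    y1, y2, y3, y4 >= 0

Solving the primal: x* = (2.6667, 0).
  primal value c^T x* = 13.3333.
Solving the dual: y* = (0, 0, 1.6667, 0).
  dual value b^T y* = 13.3333.
Strong duality: c^T x* = b^T y*. Confirmed.

13.3333


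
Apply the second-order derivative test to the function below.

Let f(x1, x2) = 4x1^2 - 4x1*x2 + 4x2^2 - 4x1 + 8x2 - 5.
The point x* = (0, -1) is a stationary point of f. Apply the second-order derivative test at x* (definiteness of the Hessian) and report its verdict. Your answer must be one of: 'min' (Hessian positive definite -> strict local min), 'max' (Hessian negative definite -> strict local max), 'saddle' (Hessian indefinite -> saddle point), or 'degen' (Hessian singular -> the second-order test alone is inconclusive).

Compute the Hessian H = grad^2 f:
  H = [[8, -4], [-4, 8]]
Verify stationarity: grad f(x*) = H x* + g = (0, 0).
Eigenvalues of H: 4, 12.
Both eigenvalues > 0, so H is positive definite -> x* is a strict local min.

min


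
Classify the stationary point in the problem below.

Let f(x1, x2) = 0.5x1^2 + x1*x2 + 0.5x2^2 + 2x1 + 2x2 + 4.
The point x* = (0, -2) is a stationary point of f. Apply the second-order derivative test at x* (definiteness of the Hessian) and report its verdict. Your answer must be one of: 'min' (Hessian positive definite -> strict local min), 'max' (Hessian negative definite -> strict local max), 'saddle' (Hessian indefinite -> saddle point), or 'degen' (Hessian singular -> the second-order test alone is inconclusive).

Compute the Hessian H = grad^2 f:
  H = [[1, 1], [1, 1]]
Verify stationarity: grad f(x*) = H x* + g = (0, 0).
Eigenvalues of H: 0, 2.
H has a zero eigenvalue (singular; positive semidefinite but not definite), so H is neither positive definite, negative definite, nor indefinite. The second-order test alone is inconclusive -> degen.
(Indeed, f is constant along the null direction of H through x*, so x* is not a strict local extremum.)

degen


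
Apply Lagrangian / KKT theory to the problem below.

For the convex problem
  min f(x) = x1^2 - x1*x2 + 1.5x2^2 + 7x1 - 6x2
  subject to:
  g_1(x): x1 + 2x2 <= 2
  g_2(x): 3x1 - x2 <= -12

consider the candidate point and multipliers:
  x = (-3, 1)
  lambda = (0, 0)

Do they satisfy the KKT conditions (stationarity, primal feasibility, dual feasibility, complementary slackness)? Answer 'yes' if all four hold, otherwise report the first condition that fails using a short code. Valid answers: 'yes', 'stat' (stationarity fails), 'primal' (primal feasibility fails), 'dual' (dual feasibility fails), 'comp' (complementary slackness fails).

Gradient of f: grad f(x) = Q x + c = (0, 0)
Constraint values g_i(x) = a_i^T x - b_i:
  g_1((-3, 1)) = -3
  g_2((-3, 1)) = 2
Stationarity residual: grad f(x) + sum_i lambda_i a_i = (0, 0)
  -> stationarity OK
Primal feasibility (all g_i <= 0): FAILS
Dual feasibility (all lambda_i >= 0): OK
Complementary slackness (lambda_i * g_i(x) = 0 for all i): OK

Verdict: the first failing condition is primal_feasibility -> primal.

primal


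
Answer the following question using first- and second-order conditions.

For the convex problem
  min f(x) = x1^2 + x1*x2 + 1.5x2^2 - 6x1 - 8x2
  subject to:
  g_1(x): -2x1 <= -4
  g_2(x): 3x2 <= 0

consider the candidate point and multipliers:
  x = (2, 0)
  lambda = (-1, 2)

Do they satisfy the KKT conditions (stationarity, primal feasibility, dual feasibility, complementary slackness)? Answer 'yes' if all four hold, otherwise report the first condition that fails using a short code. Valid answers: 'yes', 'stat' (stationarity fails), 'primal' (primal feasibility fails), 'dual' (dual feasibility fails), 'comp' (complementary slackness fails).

Gradient of f: grad f(x) = Q x + c = (-2, -6)
Constraint values g_i(x) = a_i^T x - b_i:
  g_1((2, 0)) = 0
  g_2((2, 0)) = 0
Stationarity residual: grad f(x) + sum_i lambda_i a_i = (0, 0)
  -> stationarity OK
Primal feasibility (all g_i <= 0): OK
Dual feasibility (all lambda_i >= 0): FAILS
Complementary slackness (lambda_i * g_i(x) = 0 for all i): OK

Verdict: the first failing condition is dual_feasibility -> dual.

dual
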